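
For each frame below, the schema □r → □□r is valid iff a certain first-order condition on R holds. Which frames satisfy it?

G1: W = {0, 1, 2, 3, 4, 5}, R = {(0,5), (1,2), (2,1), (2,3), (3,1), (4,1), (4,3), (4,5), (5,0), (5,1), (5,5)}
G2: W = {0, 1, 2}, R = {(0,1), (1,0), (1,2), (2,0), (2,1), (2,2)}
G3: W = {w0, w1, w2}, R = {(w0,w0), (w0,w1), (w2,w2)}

This is the axiom for transitivity; its first-order frame correspondent is ∀x ∀y ∀z (Rxy ∧ Ryz → Rxz).
G1: fails — R31 and R12 but not R32.
G2: fails — R10 and R01 but not R11.
G3: condition met.
Valid on: G3.

G3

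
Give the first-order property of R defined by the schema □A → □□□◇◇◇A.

∀x ∀z (xR³z → ∃w (xRw ∧ zR³w))

This is a Sahlqvist (Geach-type) schema ◇^0□^1A → □^3◇^3A.
First-order correspondent: ∀x ∀z (xR³z → ∃w (xRw ∧ zR³w)).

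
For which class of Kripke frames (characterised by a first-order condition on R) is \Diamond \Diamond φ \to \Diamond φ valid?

Transitivity

This is frame-equivalent to □φ → □□φ (substitute ¬φ for φ and contrapose).
Suppose □φ→□□φ is valid. Take Rxy, Ryz and set V(φ)={w : Rxw}. Then □φ at x, so □□φ at x, so □φ at y, so φ at z, i.e. Rxz.
Conversely, any frame satisfying \forall x \forall y \forall z (Rxy \wedge Ryz \to Rxz) validates the schema.
Frame condition: \forall x \forall y \forall z (Rxy \wedge Ryz \to Rxz).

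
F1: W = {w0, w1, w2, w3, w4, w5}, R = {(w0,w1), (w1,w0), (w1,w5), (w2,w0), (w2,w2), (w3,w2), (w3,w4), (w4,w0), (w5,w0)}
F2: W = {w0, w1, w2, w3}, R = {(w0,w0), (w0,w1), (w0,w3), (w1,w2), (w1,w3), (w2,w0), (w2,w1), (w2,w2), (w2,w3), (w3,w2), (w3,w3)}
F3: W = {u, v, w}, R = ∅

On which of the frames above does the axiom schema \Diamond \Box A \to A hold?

Frame correspondent (Sahlqvist): \forall x \forall y (Rxy \to Ryx) — i.e. symmetry.
F1: fails — Rw1w5 but not Rw5w1.
F2: fails — Rw1w3 but not Rw3w1.
F3: holds.
Valid on: F3.

F3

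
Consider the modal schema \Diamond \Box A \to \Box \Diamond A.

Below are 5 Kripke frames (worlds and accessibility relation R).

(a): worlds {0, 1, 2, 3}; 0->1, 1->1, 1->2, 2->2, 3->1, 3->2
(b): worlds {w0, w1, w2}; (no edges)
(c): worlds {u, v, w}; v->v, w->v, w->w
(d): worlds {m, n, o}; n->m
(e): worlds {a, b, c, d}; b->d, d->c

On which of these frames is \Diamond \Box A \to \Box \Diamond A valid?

Frame correspondent (Sahlqvist): \forall x \forall y \forall z (Rxy \wedge Rxz \to \exists w (Ryw \wedge Rzw)) — i.e. convergence.
(a): ✓.
(b): ✓.
(c): ✓.
(d): fails — Rnm and Rnm but m and m have no common successor.
(e): fails — Rdc and Rdc but c and c have no common successor.
Valid on: (a), (b), (c).

(a), (b), (c)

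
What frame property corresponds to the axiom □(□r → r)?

shift-reflexivity

Suppose □(□r→r) is valid. Take Rxy and set V(r)={w : Ryw}. Then at y, □r holds; since □(□r→r) at x, □r→r at y, so r at y, i.e. Ryy.
The converse is a direct semantic check.
Frame condition: ∀x ∀y (Rxy → Ryy).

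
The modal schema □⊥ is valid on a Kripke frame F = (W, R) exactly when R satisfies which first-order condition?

□⊥ is valid iff no world has any successor (otherwise □⊥ fails at any world with one).

emptiness of R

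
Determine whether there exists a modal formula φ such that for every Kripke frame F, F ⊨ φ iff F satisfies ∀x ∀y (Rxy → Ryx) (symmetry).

This is a Sahlqvist condition; the B axiom q → □◇q defines it.
Suppose q→□◇q is valid. Take Rxy and set V(q)={x}. Then q at x, so □◇q at x, so ◇q at y, so some z with Ryz has q; z=x, i.e. Ryx.

Yes, by q → □◇q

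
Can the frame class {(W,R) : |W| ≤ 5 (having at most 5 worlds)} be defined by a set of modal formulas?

Modal frame validity is preserved under disjoint unions.
Any modal formula valid on each of 6 disjoint one-world frames is valid on their disjoint union (validity is preserved under disjoint unions). Each one-world frame has |W|=1≤5, but the union has |W|=6.
Hence having at most 5 worlds is not modally definable.

Not modally definable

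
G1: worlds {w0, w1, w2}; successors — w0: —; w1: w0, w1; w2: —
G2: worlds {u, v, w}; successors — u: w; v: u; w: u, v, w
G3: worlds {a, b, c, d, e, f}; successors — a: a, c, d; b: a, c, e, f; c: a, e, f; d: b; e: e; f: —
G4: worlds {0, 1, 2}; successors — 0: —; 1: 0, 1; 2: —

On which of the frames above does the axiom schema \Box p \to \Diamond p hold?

This is the axiom for seriality; its first-order frame correspondent is \forall x \exists y Rxy.
G1: fails — world w0 has no successor.
G2: holds.
G3: fails — world f has no successor.
G4: fails — world 0 has no successor.

G2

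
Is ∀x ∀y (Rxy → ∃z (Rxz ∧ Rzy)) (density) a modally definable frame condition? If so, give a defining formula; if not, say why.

Yes, by □□q → □q

This is a Sahlqvist condition; the C4 axiom □□q → □q defines it.
Suppose □□q→□q is valid. Take Rxy and set V(q)={w : xR²w}. Then □□q at x, so □q at x, so q at y, i.e. ∃z(Rxz∧Rzy).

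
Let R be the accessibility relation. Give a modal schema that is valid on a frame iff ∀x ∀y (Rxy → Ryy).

This is shift-reflexivity; the standard corresponding axiom is T□: □(□p → p).
Suppose □(□p→p) is valid. Take Rxy and set V(p)={w : Ryw}. Then at y, □p holds; since □(□p→p) at x, □p→p at y, so p at y, i.e. Ryy.

□(□p → p)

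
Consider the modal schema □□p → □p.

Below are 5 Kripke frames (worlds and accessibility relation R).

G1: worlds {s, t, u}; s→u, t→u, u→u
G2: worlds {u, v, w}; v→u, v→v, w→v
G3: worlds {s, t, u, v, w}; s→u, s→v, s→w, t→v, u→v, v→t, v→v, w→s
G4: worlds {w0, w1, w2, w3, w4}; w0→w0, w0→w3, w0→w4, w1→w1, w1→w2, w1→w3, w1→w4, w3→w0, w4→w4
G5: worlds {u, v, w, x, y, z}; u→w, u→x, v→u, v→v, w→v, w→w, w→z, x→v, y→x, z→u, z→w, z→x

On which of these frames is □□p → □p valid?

G1, G2, G4

The schema corresponds to density: ∀x ∀y (Rxy → ∃z (Rxz ∧ Rzy)).
G1: holds.
G2: holds.
G3: fails — Rsw but no z with Rsz and Rzw.
G4: holds.
G5: fails — Ryx but no t with Ryt and Rtx.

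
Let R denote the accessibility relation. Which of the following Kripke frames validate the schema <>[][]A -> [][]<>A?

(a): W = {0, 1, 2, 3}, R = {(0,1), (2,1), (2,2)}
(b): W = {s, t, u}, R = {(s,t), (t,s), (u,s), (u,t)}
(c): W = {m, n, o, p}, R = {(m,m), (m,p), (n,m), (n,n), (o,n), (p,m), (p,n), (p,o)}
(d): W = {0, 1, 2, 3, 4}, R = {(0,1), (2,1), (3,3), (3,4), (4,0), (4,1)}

(c)

This is the axiom for a generalized confluence (Geach) condition; its first-order frame correspondent is forall x forall y forall z ((xRy & x R^2 z) -> exists w (y R^2 w & zRw)).
(a): fails — 2R1, 2R²1 but no w with 1R²w and 1Rw.
(b): fails — uRs, uR²s but no w with sR²w and sRw.
(c): ✓.
(d): fails — 3R3, 3R²1 but no w with 3R²w and 1Rw.
Valid on: (c).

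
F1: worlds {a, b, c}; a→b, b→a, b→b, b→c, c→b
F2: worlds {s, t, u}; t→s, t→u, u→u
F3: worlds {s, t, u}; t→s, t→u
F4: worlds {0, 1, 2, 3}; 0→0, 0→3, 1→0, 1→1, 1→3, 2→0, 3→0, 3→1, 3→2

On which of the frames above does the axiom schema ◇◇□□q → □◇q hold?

The schema corresponds to a generalized confluence (Geach) condition: ∀x ∀y ∀z ((xR²y ∧ xRz) → ∃w (yR²w ∧ zRw)).
F1: ✓.
F2: fails — tR²u, tRs but no w with uR²w and sRw.
F3: ✓.
F4: ✓.

F1, F3, F4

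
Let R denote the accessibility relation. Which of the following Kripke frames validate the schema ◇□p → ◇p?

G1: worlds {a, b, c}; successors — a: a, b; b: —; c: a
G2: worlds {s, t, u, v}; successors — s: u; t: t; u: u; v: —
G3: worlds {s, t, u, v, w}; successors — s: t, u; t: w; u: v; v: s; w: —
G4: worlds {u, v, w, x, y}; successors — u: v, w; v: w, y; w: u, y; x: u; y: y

G2

This is the axiom for a generalized confluence (Geach) condition; its first-order frame correspondent is ∀x ∀y (xRy → ∃w (yRw ∧ xRw)).
G1: fails — aRb but no w with bRw and aRw.
G2: holds.
G3: fails — sRt but no w* with tRw* and sRw*.
G4: fails — uRw but no t with wRt and uRt.
Valid on: G2.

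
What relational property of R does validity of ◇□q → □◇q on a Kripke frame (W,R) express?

Suppose ◇□q→□◇q is valid. Take Rxy, Rxz and set V(q)={w : Ryw}. Then □q at y so ◇□q at x, so □◇q at x, so ◇q at z, giving w with Rzw and Ryw.
Conversely, any frame satisfying ∀x ∀y ∀z (Rxy ∧ Rxz → ∃w (Ryw ∧ Rzw)) validates the schema.
Frame condition: ∀x ∀y ∀z (Rxy ∧ Rxz → ∃w (Ryw ∧ Rzw)).

Convergence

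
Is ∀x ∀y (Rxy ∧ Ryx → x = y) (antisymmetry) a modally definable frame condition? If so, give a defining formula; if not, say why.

If a class were modally definable it would be closed under surjective bounded morphisms (Goldblatt–Thomason).
The 8-cycle (worlds s,t,u,v,w,x,y,z with s→t→u→v→w→x→y→z→s) is antisymmetric. Sending even-indexed worlds to a and odd-indexed worlds to b is a surjective bounded morphism onto the two-world frame with a↔b, which is not antisymmetric.
Hence antisymmetry is not modally definable.

Not modally definable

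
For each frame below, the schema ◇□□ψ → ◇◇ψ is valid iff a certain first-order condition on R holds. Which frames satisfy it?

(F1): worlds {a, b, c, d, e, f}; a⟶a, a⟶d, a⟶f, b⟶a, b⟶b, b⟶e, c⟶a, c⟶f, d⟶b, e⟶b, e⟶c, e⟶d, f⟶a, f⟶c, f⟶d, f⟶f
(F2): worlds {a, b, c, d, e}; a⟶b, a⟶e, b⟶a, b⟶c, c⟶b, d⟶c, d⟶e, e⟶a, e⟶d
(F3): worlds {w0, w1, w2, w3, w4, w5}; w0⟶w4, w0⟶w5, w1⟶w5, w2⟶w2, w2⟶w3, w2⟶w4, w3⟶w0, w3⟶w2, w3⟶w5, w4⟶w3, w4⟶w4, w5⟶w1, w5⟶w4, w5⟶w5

(F1), (F3)

Frame correspondent (Sahlqvist): ∀x ∀y (xRy → ∃w (yR²w ∧ xR²w)) — i.e. a generalized confluence (Geach) condition.
(F1): holds.
(F2): fails — aRb but no w with bR²w and aR²w.
(F3): holds.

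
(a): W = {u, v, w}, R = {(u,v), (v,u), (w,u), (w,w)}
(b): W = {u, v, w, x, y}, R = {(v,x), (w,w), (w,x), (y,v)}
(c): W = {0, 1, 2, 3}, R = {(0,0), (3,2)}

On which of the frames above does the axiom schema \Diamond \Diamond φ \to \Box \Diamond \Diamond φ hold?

This is the axiom for a generalized confluence (Geach) condition; its first-order frame correspondent is \forall x \forall y \forall z ((x R^2 y \wedge xRz) \to \exists w (y = w \wedge z R^2 w)).
(a): fails — uR²u, uRv but no t with u=t and vR²t.
(b): fails — wR²w, wRx but no t with w=t and xR²t.
(c): condition met.
Valid on: (c).

(c)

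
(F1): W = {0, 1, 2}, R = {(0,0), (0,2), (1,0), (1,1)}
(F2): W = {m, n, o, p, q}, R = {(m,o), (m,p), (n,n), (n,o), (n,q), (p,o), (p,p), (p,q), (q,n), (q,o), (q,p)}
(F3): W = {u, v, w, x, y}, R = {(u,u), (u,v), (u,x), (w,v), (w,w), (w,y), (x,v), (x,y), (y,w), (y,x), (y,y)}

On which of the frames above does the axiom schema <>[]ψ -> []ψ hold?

none

This is the axiom for the Euclidean property; its first-order frame correspondent is forall x forall y forall z (Rxy & Rxz -> Ryz).
(F1): fails — R02 and R00 but not R20.
(F2): fails — Rmo and Rmo but not Roo.
(F3): fails — Ruv and Ruv but not Rvv.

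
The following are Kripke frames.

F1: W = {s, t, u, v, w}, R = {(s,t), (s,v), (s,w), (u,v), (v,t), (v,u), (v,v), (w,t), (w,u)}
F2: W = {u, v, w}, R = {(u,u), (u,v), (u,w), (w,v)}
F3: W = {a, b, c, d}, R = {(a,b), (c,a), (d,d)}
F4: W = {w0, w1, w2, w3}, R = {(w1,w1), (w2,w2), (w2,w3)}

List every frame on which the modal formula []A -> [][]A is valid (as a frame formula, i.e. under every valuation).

The schema corresponds to transitivity: forall x forall y forall z (Rxy & Ryz -> Rxz).
F1: fails — Ruv and Rvt but not Rut.
F2: holds.
F3: fails — Rca and Rab but not Rcb.
F4: holds.

F2, F4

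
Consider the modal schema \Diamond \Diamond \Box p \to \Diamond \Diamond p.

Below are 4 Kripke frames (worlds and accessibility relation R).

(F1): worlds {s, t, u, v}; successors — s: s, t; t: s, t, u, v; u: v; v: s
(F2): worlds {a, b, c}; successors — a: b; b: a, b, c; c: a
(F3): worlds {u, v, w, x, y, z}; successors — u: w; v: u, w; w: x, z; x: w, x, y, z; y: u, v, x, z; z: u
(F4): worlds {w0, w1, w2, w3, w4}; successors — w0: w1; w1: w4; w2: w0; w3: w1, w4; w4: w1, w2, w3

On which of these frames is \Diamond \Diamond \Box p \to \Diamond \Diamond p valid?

(F1), (F2)

The schema corresponds to a generalized confluence (Geach) condition: \forall x \forall y (x R^2 y \to \exists w (yRw \wedge x R^2 w)).
(F1): holds.
(F2): holds.
(F3): fails — uR²z but no t with zRt and uR²t.
(F4): fails — w0R²w4 but no w with w4Rw and w0R²w.
Valid on: (F1), (F2).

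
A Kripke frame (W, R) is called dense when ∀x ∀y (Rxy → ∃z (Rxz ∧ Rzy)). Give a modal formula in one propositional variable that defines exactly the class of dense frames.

This is density; the standard corresponding axiom is C4: □□s → □s.
Suppose □□s→□s is valid. Take Rxy and set V(s)={w : xR²w}. Then □□s at x, so □s at x, so s at y, i.e. ∃z(Rxz∧Rzy).

□□s → □s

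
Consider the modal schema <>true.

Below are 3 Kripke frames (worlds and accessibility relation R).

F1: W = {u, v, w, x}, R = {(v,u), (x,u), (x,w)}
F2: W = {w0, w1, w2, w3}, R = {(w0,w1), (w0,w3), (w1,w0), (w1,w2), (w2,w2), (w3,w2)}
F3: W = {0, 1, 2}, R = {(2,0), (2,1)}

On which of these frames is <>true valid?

F2

This is the axiom for seriality; its first-order frame correspondent is forall x exists y Rxy.
F1: fails — world u has no successor.
F2: holds.
F3: fails — world 0 has no successor.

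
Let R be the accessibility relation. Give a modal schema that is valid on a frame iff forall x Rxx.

The condition is reflexivity. The T schema □r → r defines it.
Suppose □r→r is valid. At any x set V(r)={w : Rxw}. Then □r holds at x, so r holds at x, i.e. Rxx.

□r → r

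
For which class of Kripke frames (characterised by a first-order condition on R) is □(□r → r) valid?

Suppose □(□r→r) is valid. Take Rxy and set V(r)={w : Ryw}. Then at y, □r holds; since □(□r→r) at x, □r→r at y, so r at y, i.e. Ryy.

Shift-reflexivity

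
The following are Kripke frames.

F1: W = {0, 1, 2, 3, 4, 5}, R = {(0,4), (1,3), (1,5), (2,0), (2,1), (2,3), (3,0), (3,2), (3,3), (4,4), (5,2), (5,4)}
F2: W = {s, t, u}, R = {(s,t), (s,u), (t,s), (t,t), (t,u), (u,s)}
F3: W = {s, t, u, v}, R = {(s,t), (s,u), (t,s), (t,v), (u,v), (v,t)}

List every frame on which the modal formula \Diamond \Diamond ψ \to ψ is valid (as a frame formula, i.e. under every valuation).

none

This is the axiom for a generalized confluence (Geach) condition; its first-order frame correspondent is \forall x \forall y (x R^2 y \to \exists w (y = w \wedge x = w)).
F1: fails — 0R²4 but 4 ≠ 0.
F2: fails — sR²t but t ≠ s.
F3: fails — sR²v but v ≠ s.
Valid on no frame.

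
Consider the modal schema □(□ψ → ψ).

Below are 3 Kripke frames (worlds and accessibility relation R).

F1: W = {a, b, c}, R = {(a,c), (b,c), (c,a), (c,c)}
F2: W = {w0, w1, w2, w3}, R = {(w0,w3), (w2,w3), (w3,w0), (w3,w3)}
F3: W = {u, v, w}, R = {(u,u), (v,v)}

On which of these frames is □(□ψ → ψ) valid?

The schema corresponds to shift-reflexivity: ∀x ∀y (Rxy → Ryy).
F1: fails — Rca but not Raa.
F2: fails — Rw3w0 but not Rw0w0.
F3: ✓.

F3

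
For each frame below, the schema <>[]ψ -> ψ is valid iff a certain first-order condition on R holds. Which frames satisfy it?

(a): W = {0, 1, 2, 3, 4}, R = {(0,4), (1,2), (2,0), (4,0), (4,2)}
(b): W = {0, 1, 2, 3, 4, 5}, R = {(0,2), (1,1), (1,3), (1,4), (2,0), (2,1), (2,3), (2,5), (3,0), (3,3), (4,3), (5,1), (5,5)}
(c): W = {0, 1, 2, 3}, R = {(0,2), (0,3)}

none

Frame correspondent (Sahlqvist): forall x forall y (Rxy -> Ryx) — i.e. symmetry.
(a): fails — R12 but not R21.
(b): fails — R25 but not R52.
(c): fails — R03 but not R30.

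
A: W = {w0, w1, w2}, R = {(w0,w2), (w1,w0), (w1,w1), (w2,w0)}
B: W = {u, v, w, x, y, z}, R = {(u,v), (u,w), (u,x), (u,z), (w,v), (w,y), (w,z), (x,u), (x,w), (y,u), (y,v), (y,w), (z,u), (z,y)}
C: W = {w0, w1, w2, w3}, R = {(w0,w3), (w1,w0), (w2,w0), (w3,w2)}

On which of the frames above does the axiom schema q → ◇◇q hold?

The schema corresponds to a generalized confluence (Geach) condition: ∀x ∃w (x = w ∧ xR²w).
A: ✓.
B: fails — at v but no t with v=t and vR²t.
C: fails — at w0 but no w with w0=w and w0R²w.
Valid on: A.

A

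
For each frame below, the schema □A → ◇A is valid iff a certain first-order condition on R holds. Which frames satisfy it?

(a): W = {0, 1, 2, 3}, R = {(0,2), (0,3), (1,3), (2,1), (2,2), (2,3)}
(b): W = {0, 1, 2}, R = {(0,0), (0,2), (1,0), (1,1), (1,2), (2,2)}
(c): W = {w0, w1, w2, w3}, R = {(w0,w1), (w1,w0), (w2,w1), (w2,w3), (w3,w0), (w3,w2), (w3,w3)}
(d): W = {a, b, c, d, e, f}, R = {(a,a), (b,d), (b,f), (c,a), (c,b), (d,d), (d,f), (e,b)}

The schema corresponds to seriality: ∀x ∃y Rxy.
(a): fails — world 3 has no successor.
(b): satisfies the condition.
(c): satisfies the condition.
(d): fails — world f has no successor.
Valid on: (b), (c).

(b), (c)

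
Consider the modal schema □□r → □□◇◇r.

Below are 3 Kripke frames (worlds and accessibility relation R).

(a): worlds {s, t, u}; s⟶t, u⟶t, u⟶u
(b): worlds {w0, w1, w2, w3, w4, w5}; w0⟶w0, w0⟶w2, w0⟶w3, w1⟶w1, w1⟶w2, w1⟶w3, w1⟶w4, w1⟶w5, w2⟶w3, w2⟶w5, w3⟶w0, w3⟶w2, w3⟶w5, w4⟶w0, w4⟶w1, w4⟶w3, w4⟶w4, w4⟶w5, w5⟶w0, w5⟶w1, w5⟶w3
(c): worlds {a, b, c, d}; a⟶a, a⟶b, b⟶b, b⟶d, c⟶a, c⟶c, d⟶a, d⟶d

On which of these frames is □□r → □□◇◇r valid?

(b), (c)

Frame correspondent (Sahlqvist): ∀x ∀z (xR²z → ∃w (xR²w ∧ zR²w)) — i.e. a generalized confluence (Geach) condition.
(a): fails — uR²t but no w with uR²w and tR²w.
(b): ✓.
(c): ✓.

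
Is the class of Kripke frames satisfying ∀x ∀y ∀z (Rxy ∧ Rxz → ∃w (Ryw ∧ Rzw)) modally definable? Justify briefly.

This is a Sahlqvist condition; the .2 axiom ◇□r → □◇r defines it.
Suppose ◇□r→□◇r is valid. Take Rxy, Rxz and set V(r)={w : Ryw}. Then □r at y so ◇□r at x, so □◇r at x, so ◇r at z, giving w with Rzw and Ryw.

Yes, by ◇□r → □◇r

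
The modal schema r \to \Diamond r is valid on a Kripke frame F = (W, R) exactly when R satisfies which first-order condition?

Replacing r by ¬r and contraposing gives the equivalent schema □r → r.
Suppose □r→r is valid. At any x set V(r)={w : Rxw}. Then □r holds at x, so r holds at x, i.e. Rxx.
Conversely, any frame satisfying \forall x Rxx validates the schema.
So the correspondent is reflexivity.

Reflexivity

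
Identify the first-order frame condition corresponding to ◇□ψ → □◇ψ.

convergence: ∀x ∀y ∀z (Rxy ∧ Rxz → ∃w (Ryw ∧ Rzw))

Suppose ◇□ψ→□◇ψ is valid. Take Rxy, Rxz and set V(ψ)={w : Ryw}. Then □ψ at y so ◇□ψ at x, so □◇ψ at x, so ◇ψ at z, giving w with Rzw and Ryw.
Conversely, any frame satisfying ∀x ∀y ∀z (Rxy ∧ Rxz → ∃w (Ryw ∧ Rzw)) validates the schema.
Frame condition: ∀x ∀y ∀z (Rxy ∧ Rxz → ∃w (Ryw ∧ Rzw)).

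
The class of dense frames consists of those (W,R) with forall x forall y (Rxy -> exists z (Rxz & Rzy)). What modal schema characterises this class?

The condition is density. The C4 schema □□r → □r defines it.
Suppose □□r→□r is valid. Take Rxy and set V(r)={w : xR²w}. Then □□r at x, so □r at x, so r at y, i.e. ∃z(Rxz∧Rzy).

□□r → □r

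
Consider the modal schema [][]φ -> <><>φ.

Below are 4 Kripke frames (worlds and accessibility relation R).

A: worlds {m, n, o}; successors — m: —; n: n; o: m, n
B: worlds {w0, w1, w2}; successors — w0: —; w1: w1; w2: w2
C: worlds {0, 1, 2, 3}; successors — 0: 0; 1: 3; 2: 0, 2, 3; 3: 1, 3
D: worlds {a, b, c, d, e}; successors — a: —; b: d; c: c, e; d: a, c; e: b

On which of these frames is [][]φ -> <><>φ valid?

C

Frame correspondent (Sahlqvist): forall x exists w (x R^2 w & x R^2 w) — i.e. a generalized confluence (Geach) condition.
A: fails — at m but no w with mR²w and mR²w.
B: fails — at w0 but no w with w0R²w and w0R²w.
C: holds.
D: fails — at a but no w with aR²w and aR²w.
Valid on: C.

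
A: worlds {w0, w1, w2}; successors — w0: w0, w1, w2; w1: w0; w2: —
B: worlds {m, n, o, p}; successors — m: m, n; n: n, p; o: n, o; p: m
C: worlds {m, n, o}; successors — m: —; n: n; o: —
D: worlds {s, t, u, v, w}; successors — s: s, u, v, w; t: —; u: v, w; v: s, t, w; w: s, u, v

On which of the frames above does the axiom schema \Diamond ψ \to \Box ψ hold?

Frame correspondent (Sahlqvist): \forall x \forall y \forall z (Rxy \wedge Rxz \to y = z) — i.e. partial functionality.
A: fails — w0 sees both w0 and w1.
B: fails — m sees both m and n.
C: holds.
D: fails — s sees both s and u.

C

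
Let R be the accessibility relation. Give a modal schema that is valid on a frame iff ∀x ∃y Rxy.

□q → ◇q

The condition is seriality. The D schema □q → ◇q defines it.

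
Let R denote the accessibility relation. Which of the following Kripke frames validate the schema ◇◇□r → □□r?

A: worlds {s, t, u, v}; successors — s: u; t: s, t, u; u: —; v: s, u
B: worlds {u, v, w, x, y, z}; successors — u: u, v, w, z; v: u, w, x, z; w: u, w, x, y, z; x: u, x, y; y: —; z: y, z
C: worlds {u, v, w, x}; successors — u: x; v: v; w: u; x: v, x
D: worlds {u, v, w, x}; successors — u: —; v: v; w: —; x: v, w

This is the axiom for a generalized confluence (Geach) condition; its first-order frame correspondent is ∀x ∀y ∀z ((xR²y ∧ xR²z) → ∃w (yRw ∧ z = w)).
A: fails — tR²s, tR²s but no w with sRw and s=w.
B: fails — uR²u, uR²x but no t with uRt and x=t.
C: fails — uR²v, uR²x but no t with vRt and x=t.
D: satisfies the condition.
Valid on: D.

D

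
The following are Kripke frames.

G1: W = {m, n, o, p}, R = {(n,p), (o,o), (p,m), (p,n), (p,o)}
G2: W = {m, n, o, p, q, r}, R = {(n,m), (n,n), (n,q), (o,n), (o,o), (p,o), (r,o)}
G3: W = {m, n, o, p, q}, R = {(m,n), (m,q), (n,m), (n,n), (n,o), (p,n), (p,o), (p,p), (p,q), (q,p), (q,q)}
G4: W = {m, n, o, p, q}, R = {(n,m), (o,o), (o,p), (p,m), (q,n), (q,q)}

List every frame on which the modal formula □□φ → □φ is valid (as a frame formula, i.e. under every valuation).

This is the axiom for density; its first-order frame correspondent is ∀x ∀y (Rxy → ∃z (Rxz ∧ Rzy)).
G1: fails — Rpm but no z with Rpz and Rzm.
G2: condition met.
G3: condition met.
G4: fails — Rpm but no z with Rpz and Rzm.

G2, G3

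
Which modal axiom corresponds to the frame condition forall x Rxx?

This is reflexivity; the standard corresponding axiom is T: □p → p.
Suppose □p→p is valid. At any x set V(p)={w : Rxw}. Then □p holds at x, so p holds at x, i.e. Rxx.

□p → p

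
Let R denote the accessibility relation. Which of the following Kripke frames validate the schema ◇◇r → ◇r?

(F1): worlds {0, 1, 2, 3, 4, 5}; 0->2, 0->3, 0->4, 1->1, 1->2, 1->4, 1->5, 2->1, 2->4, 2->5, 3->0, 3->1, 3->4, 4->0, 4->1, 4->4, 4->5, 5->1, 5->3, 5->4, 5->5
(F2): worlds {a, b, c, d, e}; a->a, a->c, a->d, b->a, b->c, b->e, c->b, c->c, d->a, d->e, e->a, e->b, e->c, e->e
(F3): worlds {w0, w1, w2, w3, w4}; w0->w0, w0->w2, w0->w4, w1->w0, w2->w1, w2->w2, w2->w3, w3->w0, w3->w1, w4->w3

none

Frame correspondent (Sahlqvist): ∀x ∀y ∀z (Rxy ∧ Ryz → Rxz) — i.e. transitivity.
(F1): fails — R34 and R45 but not R35.
(F2): fails — Rbc and Rcb but not Rbb.
(F3): fails — Rw1w0 and Rw0w4 but not Rw1w4.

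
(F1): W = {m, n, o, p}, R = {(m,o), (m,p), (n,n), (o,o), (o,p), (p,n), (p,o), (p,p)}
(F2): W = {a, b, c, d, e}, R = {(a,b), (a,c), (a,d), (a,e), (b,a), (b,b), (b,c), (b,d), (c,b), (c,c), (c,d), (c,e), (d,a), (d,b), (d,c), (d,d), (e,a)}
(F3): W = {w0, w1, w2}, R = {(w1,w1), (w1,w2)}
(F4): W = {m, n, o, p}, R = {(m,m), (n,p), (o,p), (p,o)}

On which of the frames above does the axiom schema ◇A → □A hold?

(F4)

Frame correspondent (Sahlqvist): ∀x ∀y ∀z (Rxy ∧ Rxz → y = z) — i.e. partial functionality.
(F1): fails — m sees both o and p.
(F2): fails — a sees both b and c.
(F3): fails — w1 sees both w1 and w2.
(F4): satisfies the condition.
Valid on: (F4).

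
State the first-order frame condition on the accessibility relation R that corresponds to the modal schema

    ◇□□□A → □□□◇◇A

∀x ∀y ∀z ((xRy ∧ xR³z) → ∃w (yR³w ∧ zR²w))

This is a Sahlqvist (Geach-type) schema ◇^1□^3A → □^3◇^2A.
First-order correspondent: ∀x ∀y ∀z ((xRy ∧ xR³z) → ∃w (yR³w ∧ zR²w)).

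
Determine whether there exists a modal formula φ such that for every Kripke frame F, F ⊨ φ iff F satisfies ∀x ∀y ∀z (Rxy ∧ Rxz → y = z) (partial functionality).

Yes, by ◇p → □p

Yes: it is partial functionality, defined by the CD schema ◇p → □p.
Suppose ◇p→□p is valid. Take Rxy, Rxz and set V(p)={y}. Then ◇p at x, so □p at x, so p at z, i.e. z=y.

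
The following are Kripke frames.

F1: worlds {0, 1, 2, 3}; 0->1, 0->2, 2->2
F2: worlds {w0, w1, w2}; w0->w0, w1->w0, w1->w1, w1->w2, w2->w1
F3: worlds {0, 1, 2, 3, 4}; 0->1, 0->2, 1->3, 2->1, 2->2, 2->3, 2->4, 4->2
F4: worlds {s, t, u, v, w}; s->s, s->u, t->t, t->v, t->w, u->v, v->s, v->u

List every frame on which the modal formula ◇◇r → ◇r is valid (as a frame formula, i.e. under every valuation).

Frame correspondent (Sahlqvist): ∀x ∀y (xR²y → ∃w (y = w ∧ xRw)) — i.e. a generalized confluence (Geach) condition.
F1: ✓.
F2: fails — w2R²w0 but no w with w0=w and w2Rw.
F3: fails — 0R²3 but no w with 3=w and 0Rw.
F4: fails — sR²v but no w* with v=w* and sRw*.

F1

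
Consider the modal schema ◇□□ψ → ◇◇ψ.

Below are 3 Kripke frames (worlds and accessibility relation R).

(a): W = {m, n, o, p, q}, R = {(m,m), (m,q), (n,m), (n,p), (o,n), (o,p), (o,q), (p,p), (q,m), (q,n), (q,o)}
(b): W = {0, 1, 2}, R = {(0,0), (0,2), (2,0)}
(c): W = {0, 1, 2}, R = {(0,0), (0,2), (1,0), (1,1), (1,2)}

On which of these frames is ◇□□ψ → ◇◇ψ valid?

(a), (b)

This is the axiom for a generalized confluence (Geach) condition; its first-order frame correspondent is ∀x ∀y (xRy → ∃w (yR²w ∧ xR²w)).
(a): satisfies the condition.
(b): satisfies the condition.
(c): fails — 0R2 but no w with 2R²w and 0R²w.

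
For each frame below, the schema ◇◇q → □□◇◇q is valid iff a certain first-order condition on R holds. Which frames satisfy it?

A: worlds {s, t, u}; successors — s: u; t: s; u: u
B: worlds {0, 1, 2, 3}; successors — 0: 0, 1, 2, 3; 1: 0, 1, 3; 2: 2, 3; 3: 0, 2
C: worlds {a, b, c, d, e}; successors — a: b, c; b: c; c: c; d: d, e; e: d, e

Frame correspondent (Sahlqvist): ∀x ∀y ∀z ((xR²y ∧ xR²z) → ∃w (y = w ∧ zR²w)) — i.e. a generalized confluence (Geach) condition.
A: condition met.
B: fails — 0R²1, 0R²2 but no w with 1=w and 2R²w.
C: condition met.
Valid on: A, C.

A, C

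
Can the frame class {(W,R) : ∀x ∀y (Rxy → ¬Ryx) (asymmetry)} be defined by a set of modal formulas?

If a class were modally definable it would be closed under surjective bounded morphisms (Goldblatt–Thomason).
The 4-cycle (worlds 0,1,2,3 with 0→1→2→3→0) is asymmetric. Mapping every world to a single reflexive point • is a surjective bounded morphism, and the reflexive point is not asymmetric (R•• but asymmetry requires ¬R••).
So no modal formula (or set of formulas) defines exactly the asymmetric frames.

No — not modally definable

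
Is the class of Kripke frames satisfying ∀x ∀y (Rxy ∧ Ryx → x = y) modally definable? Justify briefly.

If a class were modally definable it would be closed under surjective bounded morphisms (Goldblatt–Thomason).
The 4-cycle (worlds a,b,c,d with a→b→c→d→a) is antisymmetric. Sending even-indexed worlds to • and odd-indexed worlds to ∘ is a surjective bounded morphism onto the two-world frame with •↔∘, which is not antisymmetric.
So no modal formula (or set of formulas) defines exactly the antisymmetric frames.

No — not modally definable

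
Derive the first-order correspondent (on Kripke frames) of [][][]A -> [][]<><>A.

This is a Sahlqvist (Geach-type) schema ◇^0□^3A → □^2◇^2A.
First-order correspondent: forall x forall z (x R^2 z -> exists w (x R^3 w & z R^2 w)).

forall x forall z (x R^2 z -> exists w (x R^3 w & z R^2 w))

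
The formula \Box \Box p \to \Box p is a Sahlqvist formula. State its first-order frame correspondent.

Density

Suppose □□p→□p is valid. Take Rxy and set V(p)={w : xR²w}. Then □□p at x, so □p at x, so p at y, i.e. ∃z(Rxz∧Rzy).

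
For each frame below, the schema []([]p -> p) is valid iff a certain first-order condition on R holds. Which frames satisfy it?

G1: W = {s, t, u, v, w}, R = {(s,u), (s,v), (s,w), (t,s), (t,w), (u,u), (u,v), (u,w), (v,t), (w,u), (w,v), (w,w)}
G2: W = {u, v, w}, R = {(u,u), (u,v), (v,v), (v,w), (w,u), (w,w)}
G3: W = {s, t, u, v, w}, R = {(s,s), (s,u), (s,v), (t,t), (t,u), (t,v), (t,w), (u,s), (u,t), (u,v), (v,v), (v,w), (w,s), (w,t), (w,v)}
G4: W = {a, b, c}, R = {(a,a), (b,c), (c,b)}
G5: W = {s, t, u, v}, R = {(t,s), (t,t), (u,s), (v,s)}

G2

Frame correspondent (Sahlqvist): forall x forall y (Rxy -> Ryy) — i.e. shift-reflexivity.
G1: fails — Ruv but not Rvv.
G2: ✓.
G3: fails — Rvw but not Rww.
G4: fails — Rbc but not Rcc.
G5: fails — Rvs but not Rss.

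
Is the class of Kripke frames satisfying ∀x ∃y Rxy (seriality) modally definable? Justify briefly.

This is a Sahlqvist condition; the D axiom □p → ◇p defines it.

Yes — defined by □p → ◇p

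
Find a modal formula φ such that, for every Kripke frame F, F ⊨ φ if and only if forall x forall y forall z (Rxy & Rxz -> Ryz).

◇p → □◇p

A defining formula is ◇p → □◇p (the 5 axiom).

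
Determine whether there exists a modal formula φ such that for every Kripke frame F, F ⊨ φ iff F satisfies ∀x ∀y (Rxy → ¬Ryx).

If a class were modally definable it would be closed under surjective bounded morphisms (Goldblatt–Thomason).
The 3-cycle (worlds a,b,c with a→b→c→a) is asymmetric. Mapping every world to a single reflexive point • is a surjective bounded morphism, and the reflexive point is not asymmetric (R•• but asymmetry requires ¬R••).
So no modal formula (or set of formulas) defines exactly the asymmetric frames.

No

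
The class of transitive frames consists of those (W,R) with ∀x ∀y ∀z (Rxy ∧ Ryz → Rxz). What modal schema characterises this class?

□s → □□s

The condition is transitivity. The 4 schema □s → □□s defines it.
Suppose □s→□□s is valid. Take Rxy, Ryz and set V(s)={w : Rxw}. Then □s at x, so □□s at x, so □s at y, so s at z, i.e. Rxz.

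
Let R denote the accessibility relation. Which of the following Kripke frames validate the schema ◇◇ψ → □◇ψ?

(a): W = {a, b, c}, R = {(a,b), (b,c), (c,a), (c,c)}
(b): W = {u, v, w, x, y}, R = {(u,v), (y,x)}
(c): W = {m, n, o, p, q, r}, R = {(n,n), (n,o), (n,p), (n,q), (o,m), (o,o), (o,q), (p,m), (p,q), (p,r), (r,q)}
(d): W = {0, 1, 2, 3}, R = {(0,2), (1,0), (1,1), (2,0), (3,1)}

(b)

Frame correspondent (Sahlqvist): ∀x ∀y ∀z ((xR²y ∧ xRz) → ∃w (y = w ∧ zRw)) — i.e. a generalized confluence (Geach) condition.
(a): fails — cR²a, cRa but no w with a=w and aRw.
(b): condition met.
(c): fails — nR²m, nRn but no w with m=w and nRw.
(d): fails — 1R²0, 1R0 but no w with 0=w and 0Rw.
Valid on: (b).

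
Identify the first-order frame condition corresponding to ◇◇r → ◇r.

transitivity: ∀x ∀y ∀z (Rxy ∧ Ryz → Rxz)

Replacing r by ¬r and contraposing gives the equivalent schema □r → □□r.
Suppose □r→□□r is valid. Take Rxy, Ryz and set V(r)={w : Rxw}. Then □r at x, so □□r at x, so □r at y, so r at z, i.e. Rxz.
Conversely, any frame satisfying ∀x ∀y ∀z (Rxy ∧ Ryz → Rxz) validates the schema.
Frame condition: ∀x ∀y ∀z (Rxy ∧ Ryz → Rxz).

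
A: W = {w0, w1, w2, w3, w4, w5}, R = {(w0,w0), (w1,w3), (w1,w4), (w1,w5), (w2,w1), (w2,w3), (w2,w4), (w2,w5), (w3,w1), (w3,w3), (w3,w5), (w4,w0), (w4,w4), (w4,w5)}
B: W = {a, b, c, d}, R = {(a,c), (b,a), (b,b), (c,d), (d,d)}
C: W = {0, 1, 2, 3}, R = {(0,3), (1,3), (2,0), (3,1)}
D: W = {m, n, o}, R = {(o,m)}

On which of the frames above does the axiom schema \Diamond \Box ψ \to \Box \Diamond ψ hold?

The schema corresponds to convergence: \forall x \forall y \forall z (Rxy \wedge Rxz \to \exists w (Ryw \wedge Rzw)).
A: fails — Rw1w5 and Rw1w5 but w5 and w5 have no common successor.
B: fails — Rbb and Rba but b and a have no common successor.
C: holds.
D: fails — Rom and Rom but m and m have no common successor.

C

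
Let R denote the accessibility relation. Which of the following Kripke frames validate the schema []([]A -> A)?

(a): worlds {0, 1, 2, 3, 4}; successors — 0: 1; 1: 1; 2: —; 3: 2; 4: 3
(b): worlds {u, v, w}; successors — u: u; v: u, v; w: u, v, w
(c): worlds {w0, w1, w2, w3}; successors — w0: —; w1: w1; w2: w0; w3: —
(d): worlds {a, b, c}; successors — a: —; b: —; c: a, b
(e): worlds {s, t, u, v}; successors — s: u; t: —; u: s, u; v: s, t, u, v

(b)

Frame correspondent (Sahlqvist): forall x forall y (Rxy -> Ryy) — i.e. shift-reflexivity.
(a): fails — R43 but not R33.
(b): holds.
(c): fails — Rw2w0 but not Rw0w0.
(d): fails — Rca but not Raa.
(e): fails — Rus but not Rss.
Valid on: (b).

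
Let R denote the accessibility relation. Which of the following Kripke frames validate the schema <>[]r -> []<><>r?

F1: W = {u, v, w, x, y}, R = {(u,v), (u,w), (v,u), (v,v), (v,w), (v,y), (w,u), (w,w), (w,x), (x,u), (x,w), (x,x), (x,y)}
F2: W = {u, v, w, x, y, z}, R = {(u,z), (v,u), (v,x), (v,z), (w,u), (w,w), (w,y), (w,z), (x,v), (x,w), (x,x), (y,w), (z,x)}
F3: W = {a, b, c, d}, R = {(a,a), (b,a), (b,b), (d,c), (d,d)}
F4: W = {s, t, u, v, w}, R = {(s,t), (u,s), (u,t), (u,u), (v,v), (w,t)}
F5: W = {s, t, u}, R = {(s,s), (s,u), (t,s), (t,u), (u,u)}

F5

Frame correspondent (Sahlqvist): forall x forall y forall z ((xRy & xRz) -> exists w (yRw & z R^2 w)) — i.e. a generalized confluence (Geach) condition.
F1: fails — vRu, vRy but no t with uRt and yR²t.
F2: fails — vRu, vRu but no t with uRt and uR²t.
F3: fails — dRc, dRc but no w with cRw and cR²w.
F4: fails — sRt, sRt but no w* with tRw* and tR²w*.
F5: holds.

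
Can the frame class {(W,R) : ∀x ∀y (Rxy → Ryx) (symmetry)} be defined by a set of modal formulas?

This is a Sahlqvist condition; the B axiom r → □◇r defines it.

Yes — defined by r → □◇r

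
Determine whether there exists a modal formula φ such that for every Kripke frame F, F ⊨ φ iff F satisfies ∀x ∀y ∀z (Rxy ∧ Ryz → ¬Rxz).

Any modally definable frame class is closed under surjective bounded morphisms.
The 7-cycle (worlds s,t,u,v,w,x,y with s→t→u→v→w→x→y→s) is intransitive. Mapping every world to a single reflexive point • is a surjective bounded morphism; the reflexive point is not intransitive (R••∧R•• but R••).
So no modal formula (or set of formulas) defines exactly the intransitive frames.

Not definable by any modal formula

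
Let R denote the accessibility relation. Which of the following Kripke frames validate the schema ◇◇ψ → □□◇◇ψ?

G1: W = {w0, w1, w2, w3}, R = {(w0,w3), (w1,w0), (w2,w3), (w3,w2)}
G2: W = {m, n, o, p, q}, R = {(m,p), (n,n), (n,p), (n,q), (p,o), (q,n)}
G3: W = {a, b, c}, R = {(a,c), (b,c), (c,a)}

G1, G3

The schema corresponds to a generalized confluence (Geach) condition: ∀x ∀y ∀z ((xR²y ∧ xR²z) → ∃w (y = w ∧ zR²w)).
G1: condition met.
G2: fails — mR²o, mR²o but no w with o=w and oR²w.
G3: condition met.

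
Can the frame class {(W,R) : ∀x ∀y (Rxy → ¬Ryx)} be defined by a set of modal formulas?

Not modally definable

Any modally definable frame class is closed under surjective bounded morphisms.
The 4-cycle (worlds w0,w1,w2,w3 with w0→w1→w2→w3→w0) is asymmetric. Mapping every world to a single reflexive point • is a surjective bounded morphism, and the reflexive point is not asymmetric (R•• but asymmetry requires ¬R••).
So the class is not modally definable.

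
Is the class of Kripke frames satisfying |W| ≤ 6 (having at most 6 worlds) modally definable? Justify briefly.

Not definable by any modal formula

Modal frame validity is preserved under disjoint unions.
Any modal formula valid on each of 7 disjoint one-world frames is valid on their disjoint union (validity is preserved under disjoint unions). Each one-world frame has |W|=1≤6, but the union has |W|=7.
So no modal formula (or set of formulas) defines exactly the |W|≤6 frames.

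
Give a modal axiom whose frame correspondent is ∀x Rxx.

The condition is reflexivity. The T schema □q → q defines it.

□q → q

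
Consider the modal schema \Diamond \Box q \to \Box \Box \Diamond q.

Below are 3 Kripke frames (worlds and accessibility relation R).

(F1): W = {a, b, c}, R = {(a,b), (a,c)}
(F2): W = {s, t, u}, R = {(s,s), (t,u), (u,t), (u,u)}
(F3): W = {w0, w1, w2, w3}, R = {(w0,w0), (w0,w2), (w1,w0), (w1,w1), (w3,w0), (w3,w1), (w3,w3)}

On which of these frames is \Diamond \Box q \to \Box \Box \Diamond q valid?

(F1), (F2)

Frame correspondent (Sahlqvist): \forall x \forall y \forall z ((xRy \wedge x R^2 z) \to \exists w (yRw \wedge zRw)) — i.e. a generalized confluence (Geach) condition.
(F1): holds.
(F2): holds.
(F3): fails — w0Rw0, w0R²w2 but no w with w0Rw and w2Rw.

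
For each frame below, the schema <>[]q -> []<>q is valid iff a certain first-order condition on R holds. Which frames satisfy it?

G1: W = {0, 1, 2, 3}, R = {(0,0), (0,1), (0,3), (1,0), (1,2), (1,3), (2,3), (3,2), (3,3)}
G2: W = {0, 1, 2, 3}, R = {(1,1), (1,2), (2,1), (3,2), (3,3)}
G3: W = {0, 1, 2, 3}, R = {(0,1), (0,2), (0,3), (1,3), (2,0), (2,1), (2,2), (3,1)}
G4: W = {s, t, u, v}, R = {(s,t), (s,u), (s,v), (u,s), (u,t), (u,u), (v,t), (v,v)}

G1

The schema corresponds to convergence: forall x forall y forall z (Rxy & Rxz -> exists w (Ryw & Rzw)).
G1: satisfies the condition.
G2: fails — R32 and R33 but 2 and 3 have no common successor.
G3: fails — R02 and R01 but 2 and 1 have no common successor.
G4: fails — Rsv and Rst but v and t have no common successor.
Valid on: G1.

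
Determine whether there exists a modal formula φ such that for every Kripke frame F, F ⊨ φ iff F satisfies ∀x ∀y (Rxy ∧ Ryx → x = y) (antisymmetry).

Modal frame validity is preserved under surjective bounded morphisms.
The 4-cycle (worlds w0,w1,w2,w3 with w0→w1→w2→w3→w0) is antisymmetric. Sending even-indexed worlds to • and odd-indexed worlds to ∘ is a surjective bounded morphism onto the two-world frame with •↔∘, which is not antisymmetric.
Hence antisymmetry is not modally definable.

No — not modally definable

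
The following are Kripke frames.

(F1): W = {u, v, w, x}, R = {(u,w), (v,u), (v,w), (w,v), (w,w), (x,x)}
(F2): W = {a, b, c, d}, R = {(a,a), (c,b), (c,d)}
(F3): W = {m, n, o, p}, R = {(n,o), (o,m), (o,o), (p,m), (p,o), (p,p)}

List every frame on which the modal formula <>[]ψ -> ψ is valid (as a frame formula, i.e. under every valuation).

This is the axiom for symmetry; its first-order frame correspondent is forall x forall y (Rxy -> Ryx).
(F1): fails — Ruw but not Rwu.
(F2): fails — Rcb but not Rbc.
(F3): fails — Rom but not Rmo.
Valid on no frame.

none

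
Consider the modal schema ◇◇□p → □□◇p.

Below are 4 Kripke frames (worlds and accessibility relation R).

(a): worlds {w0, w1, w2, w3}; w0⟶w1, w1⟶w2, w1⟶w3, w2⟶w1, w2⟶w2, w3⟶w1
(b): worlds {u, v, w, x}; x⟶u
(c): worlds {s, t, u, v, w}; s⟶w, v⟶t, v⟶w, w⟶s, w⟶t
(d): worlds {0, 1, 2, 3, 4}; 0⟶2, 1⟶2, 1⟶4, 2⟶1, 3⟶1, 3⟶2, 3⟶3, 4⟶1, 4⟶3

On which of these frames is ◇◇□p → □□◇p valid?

The schema corresponds to a generalized confluence (Geach) condition: ∀x ∀y ∀z ((xR²y ∧ xR²z) → ∃w (yRw ∧ zRw)).
(a): fails — w2R²w1, w2R²w3 but no w with w1Rw and w3Rw.
(b): holds.
(c): fails — sR²s, sR²t but no w* with sRw* and tRw*.
(d): fails — 3R²1, 3R²2 but no w with 1Rw and 2Rw.

(b)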